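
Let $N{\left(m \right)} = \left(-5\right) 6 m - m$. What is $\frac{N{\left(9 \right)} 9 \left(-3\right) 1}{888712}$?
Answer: $\frac{7533}{888712} \approx 0.0084763$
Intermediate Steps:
$N{\left(m \right)} = - 31 m$ ($N{\left(m \right)} = - 30 m - m = - 31 m$)
$\frac{N{\left(9 \right)} 9 \left(-3\right) 1}{888712} = \frac{\left(-31\right) 9 \cdot 9 \left(-3\right) 1}{888712} = - 279 \left(\left(-27\right) 1\right) \frac{1}{888712} = \left(-279\right) \left(-27\right) \frac{1}{888712} = 7533 \cdot \frac{1}{888712} = \frac{7533}{888712}$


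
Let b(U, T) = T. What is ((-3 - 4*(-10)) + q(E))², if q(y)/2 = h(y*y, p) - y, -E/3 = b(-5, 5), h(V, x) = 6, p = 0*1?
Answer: 6241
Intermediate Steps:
p = 0
E = -15 (E = -3*5 = -15)
q(y) = 12 - 2*y (q(y) = 2*(6 - y) = 12 - 2*y)
((-3 - 4*(-10)) + q(E))² = ((-3 - 4*(-10)) + (12 - 2*(-15)))² = ((-3 + 40) + (12 + 30))² = (37 + 42)² = 79² = 6241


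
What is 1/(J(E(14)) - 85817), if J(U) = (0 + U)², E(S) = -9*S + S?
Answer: -1/73273 ≈ -1.3648e-5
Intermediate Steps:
E(S) = -8*S
J(U) = U²
1/(J(E(14)) - 85817) = 1/((-8*14)² - 85817) = 1/((-112)² - 85817) = 1/(12544 - 85817) = 1/(-73273) = -1/73273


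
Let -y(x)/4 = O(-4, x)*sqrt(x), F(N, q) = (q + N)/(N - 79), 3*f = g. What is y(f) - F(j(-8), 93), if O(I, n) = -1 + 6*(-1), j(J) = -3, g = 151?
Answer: 45/41 + 28*sqrt(453)/3 ≈ 199.75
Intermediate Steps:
f = 151/3 (f = (1/3)*151 = 151/3 ≈ 50.333)
F(N, q) = (N + q)/(-79 + N)
O(I, n) = -7 (O(I, n) = -1 - 6 = -7)
y(x) = 28*sqrt(x) (y(x) = -(-28)*sqrt(x) = 28*sqrt(x))
y(f) - F(j(-8), 93) = 28*sqrt(151/3) - (-3 + 93)/(-79 - 3) = 28*(sqrt(453)/3) - 90/(-82) = 28*sqrt(453)/3 - (-1)*90/82 = 28*sqrt(453)/3 - 1*(-45/41) = 28*sqrt(453)/3 + 45/41 = 45/41 + 28*sqrt(453)/3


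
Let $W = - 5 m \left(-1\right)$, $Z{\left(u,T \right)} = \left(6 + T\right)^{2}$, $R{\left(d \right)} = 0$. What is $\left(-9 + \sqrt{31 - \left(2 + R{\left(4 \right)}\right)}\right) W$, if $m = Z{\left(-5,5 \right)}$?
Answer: $-5445 + 605 \sqrt{29} \approx -2187.0$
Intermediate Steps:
$m = 121$ ($m = \left(6 + 5\right)^{2} = 11^{2} = 121$)
$W = 605$ ($W = \left(-5\right) 121 \left(-1\right) = \left(-605\right) \left(-1\right) = 605$)
$\left(-9 + \sqrt{31 - \left(2 + R{\left(4 \right)}\right)}\right) W = \left(-9 + \sqrt{31 - \left(2 + 0\right)}\right) 605 = \left(-9 + \sqrt{31 - 2}\right) 605 = \left(-9 + \sqrt{29}\right) 605 = -5445 + 605 \sqrt{29}$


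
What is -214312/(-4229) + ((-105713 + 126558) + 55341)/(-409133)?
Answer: 87359920902/1730223457 ≈ 50.491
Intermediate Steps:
-214312/(-4229) + ((-105713 + 126558) + 55341)/(-409133) = -214312*(-1/4229) + (20845 + 55341)*(-1/409133) = 214312/4229 + 76186*(-1/409133) = 214312/4229 - 76186/409133 = 87359920902/1730223457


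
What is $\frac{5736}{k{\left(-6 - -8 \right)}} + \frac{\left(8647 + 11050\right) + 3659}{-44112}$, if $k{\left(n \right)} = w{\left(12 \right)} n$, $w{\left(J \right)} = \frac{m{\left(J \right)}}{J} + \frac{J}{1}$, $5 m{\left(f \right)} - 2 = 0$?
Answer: $\frac{946741241}{3981108} \approx 237.81$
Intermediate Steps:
$m{\left(f \right)} = \frac{2}{5}$ ($m{\left(f \right)} = \frac{2}{5} + \frac{1}{5} \cdot 0 = \frac{2}{5} + 0 = \frac{2}{5}$)
$w{\left(J \right)} = J + \frac{2}{5 J}$ ($w{\left(J \right)} = \frac{2}{5 J} + \frac{J}{1} = \frac{2}{5 J} + J 1 = \frac{2}{5 J} + J = J + \frac{2}{5 J}$)
$k{\left(n \right)} = \frac{361 n}{30}$ ($k{\left(n \right)} = \left(12 + \frac{2}{5 \cdot 12}\right) n = \left(12 + \frac{2}{5} \cdot \frac{1}{12}\right) n = \left(12 + \frac{1}{30}\right) n = \frac{361 n}{30}$)
$\frac{5736}{k{\left(-6 - -8 \right)}} + \frac{\left(8647 + 11050\right) + 3659}{-44112} = \frac{5736}{\frac{361}{30} \left(-6 - -8\right)} + \frac{\left(8647 + 11050\right) + 3659}{-44112} = \frac{5736}{\frac{361}{30} \left(-6 + 8\right)} + \left(19697 + 3659\right) \left(- \frac{1}{44112}\right) = \frac{5736}{\frac{361}{30} \cdot 2} + 23356 \left(- \frac{1}{44112}\right) = \frac{5736}{\frac{361}{15}} - \frac{5839}{11028} = 5736 \cdot \frac{15}{361} - \frac{5839}{11028} = \frac{86040}{361} - \frac{5839}{11028} = \frac{946741241}{3981108}$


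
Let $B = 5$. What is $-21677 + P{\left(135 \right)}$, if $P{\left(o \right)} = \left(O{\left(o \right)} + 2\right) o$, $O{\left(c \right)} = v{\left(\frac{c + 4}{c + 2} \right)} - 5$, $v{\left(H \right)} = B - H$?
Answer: $- \frac{2951524}{137} \approx -21544.0$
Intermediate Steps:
$v{\left(H \right)} = 5 - H$
$O{\left(c \right)} = - \frac{4 + c}{2 + c}$ ($O{\left(c \right)} = \left(5 - \frac{c + 4}{c + 2}\right) - 5 = \left(5 - \frac{4 + c}{2 + c}\right) - 5 = - \frac{4 + c}{2 + c}$)
$P{\left(o \right)} = o \left(2 + \frac{-4 - o}{2 + o}\right)$ ($P{\left(o \right)} = \left(\frac{-4 - o}{2 + o} + 2\right) o = \left(2 + \frac{-4 - o}{2 + o}\right) o = o \left(2 + \frac{-4 - o}{2 + o}\right)$)
$-21677 + P{\left(135 \right)} = -21677 + \frac{135^{2}}{2 + 135} = -21677 + \frac{18225}{137} = - \frac{2951524}{137}$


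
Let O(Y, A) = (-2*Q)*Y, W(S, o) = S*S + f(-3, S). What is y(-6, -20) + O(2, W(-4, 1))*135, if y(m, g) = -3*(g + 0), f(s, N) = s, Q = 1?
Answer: -480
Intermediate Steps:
W(S, o) = -3 + S**2 (W(S, o) = S*S - 3 = S**2 - 3 = -3 + S**2)
y(m, g) = -3*g
O(Y, A) = -2*Y (O(Y, A) = (-2*1)*Y = -2*Y)
y(-6, -20) + O(2, W(-4, 1))*135 = -3*(-20) - 2*2*135 = 60 - 4*135 = 60 - 540 = -480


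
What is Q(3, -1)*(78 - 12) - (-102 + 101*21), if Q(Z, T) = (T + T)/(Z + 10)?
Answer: -26379/13 ≈ -2029.2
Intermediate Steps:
Q(Z, T) = 2*T/(10 + Z) (Q(Z, T) = (2*T)/(10 + Z) = 2*T/(10 + Z))
Q(3, -1)*(78 - 12) - (-102 + 101*21) = (2*(-1)/(10 + 3))*(78 - 12) - (-102 + 101*21) = (2*(-1)/13)*66 - (-102 + 2121) = (2*(-1)*(1/13))*66 - 1*2019 = -2/13*66 - 2019 = -132/13 - 2019 = -26379/13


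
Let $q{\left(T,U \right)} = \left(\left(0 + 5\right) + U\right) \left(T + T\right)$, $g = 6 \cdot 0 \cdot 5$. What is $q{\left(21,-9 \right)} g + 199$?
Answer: $199$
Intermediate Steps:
$g = 0$ ($g = 0 \cdot 5 = 0$)
$q{\left(T,U \right)} = 2 T \left(5 + U\right)$ ($q{\left(T,U \right)} = \left(5 + U\right) 2 T = 2 T \left(5 + U\right)$)
$q{\left(21,-9 \right)} g + 199 = 2 \cdot 21 \left(5 - 9\right) 0 + 199 = 2 \cdot 21 \left(-4\right) 0 + 199 = \left(-168\right) 0 + 199 = 0 + 199 = 199$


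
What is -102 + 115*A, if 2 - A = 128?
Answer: -14592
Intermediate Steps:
A = -126 (A = 2 - 1*128 = 2 - 128 = -126)
-102 + 115*A = -102 + 115*(-126) = -102 - 14490 = -14592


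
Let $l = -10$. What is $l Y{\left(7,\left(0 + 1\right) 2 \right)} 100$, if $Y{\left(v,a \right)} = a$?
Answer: $-2000$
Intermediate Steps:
$l Y{\left(7,\left(0 + 1\right) 2 \right)} 100 = - 10 \left(0 + 1\right) 2 \cdot 100 = - 10 \cdot 1 \cdot 2 \cdot 100 = \left(-10\right) 2 \cdot 100 = \left(-20\right) 100 = -2000$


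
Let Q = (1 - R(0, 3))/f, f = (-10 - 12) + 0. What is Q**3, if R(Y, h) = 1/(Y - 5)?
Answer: -27/166375 ≈ -0.00016228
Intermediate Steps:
R(Y, h) = 1/(-5 + Y)
f = -22 (f = -22 + 0 = -22)
Q = -3/55 (Q = (1 - 1/(-5 + 0))/(-22) = (1 - 1/(-5))*(-1/22) = (1 - 1*(-1/5))*(-1/22) = (1 + 1/5)*(-1/22) = (6/5)*(-1/22) = -3/55 ≈ -0.054545)
Q**3 = (-3/55)**3 = -27/166375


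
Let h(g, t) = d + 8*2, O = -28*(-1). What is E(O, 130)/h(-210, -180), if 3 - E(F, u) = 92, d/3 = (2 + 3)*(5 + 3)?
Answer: -89/136 ≈ -0.65441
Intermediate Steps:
O = 28
d = 120 (d = 3*((2 + 3)*(5 + 3)) = 3*(5*8) = 3*40 = 120)
E(F, u) = -89 (E(F, u) = 3 - 1*92 = 3 - 92 = -89)
h(g, t) = 136 (h(g, t) = 120 + 8*2 = 120 + 16 = 136)
E(O, 130)/h(-210, -180) = -89/136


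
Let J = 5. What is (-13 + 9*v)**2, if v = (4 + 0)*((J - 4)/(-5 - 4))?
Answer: 289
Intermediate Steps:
v = -4/9 (v = (4 + 0)*((5 - 4)/(-5 - 4)) = 4*(1/(-9)) = 4*(1*(-1/9)) = 4*(-1/9) = -4/9 ≈ -0.44444)
(-13 + 9*v)**2 = (-13 + 9*(-4/9))**2 = (-13 - 4)**2 = (-17)**2 = 289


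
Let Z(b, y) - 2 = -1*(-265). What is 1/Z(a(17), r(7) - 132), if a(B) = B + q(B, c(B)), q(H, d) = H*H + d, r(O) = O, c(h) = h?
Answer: 1/267 ≈ 0.0037453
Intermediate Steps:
q(H, d) = d + H² (q(H, d) = H² + d = d + H²)
a(B) = B² + 2*B (a(B) = B + (B + B²) = B² + 2*B)
Z(b, y) = 267 (Z(b, y) = 2 - 1*(-265) = 2 + 265 = 267)
1/Z(a(17), r(7) - 132) = 1/267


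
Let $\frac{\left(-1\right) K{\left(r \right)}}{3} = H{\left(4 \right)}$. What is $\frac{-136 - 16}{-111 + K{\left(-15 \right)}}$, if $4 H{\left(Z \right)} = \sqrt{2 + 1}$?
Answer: $\frac{89984}{65703} - \frac{608 \sqrt{3}}{65703} \approx 1.3535$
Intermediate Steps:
$H{\left(Z \right)} = \frac{\sqrt{3}}{4}$ ($H{\left(Z \right)} = \frac{\sqrt{2 + 1}}{4} = \frac{\sqrt{3}}{4}$)
$K{\left(r \right)} = - \frac{3 \sqrt{3}}{4}$ ($K{\left(r \right)} = - 3 \frac{\sqrt{3}}{4} = - \frac{3 \sqrt{3}}{4}$)
$\frac{-136 - 16}{-111 + K{\left(-15 \right)}} = \frac{-136 - 16}{-111 - \frac{3 \sqrt{3}}{4}} = - \frac{152}{-111 - \frac{3 \sqrt{3}}{4}}$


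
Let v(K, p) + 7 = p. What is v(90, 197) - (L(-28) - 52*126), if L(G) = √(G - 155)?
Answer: 6742 - I*√183 ≈ 6742.0 - 13.528*I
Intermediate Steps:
v(K, p) = -7 + p
L(G) = √(-155 + G)
v(90, 197) - (L(-28) - 52*126) = (-7 + 197) - (√(-155 - 28) - 52*126) = 190 - (√(-183) - 6552) = 190 - (I*√183 - 6552) = 190 - (-6552 + I*√183) = 190 + (6552 - I*√183) = 6742 - I*√183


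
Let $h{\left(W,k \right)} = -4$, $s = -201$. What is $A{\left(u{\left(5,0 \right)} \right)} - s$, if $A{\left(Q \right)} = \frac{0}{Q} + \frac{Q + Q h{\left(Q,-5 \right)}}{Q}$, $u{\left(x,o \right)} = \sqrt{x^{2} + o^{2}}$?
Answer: $198$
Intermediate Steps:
$u{\left(x,o \right)} = \sqrt{o^{2} + x^{2}}$
$A{\left(Q \right)} = -3$ ($A{\left(Q \right)} = \frac{0}{Q} + \frac{Q + Q \left(-4\right)}{Q} = 0 + \frac{Q - 4 Q}{Q} = 0 + \frac{\left(-3\right) Q}{Q} = 0 - 3 = -3$)
$A{\left(u{\left(5,0 \right)} \right)} - s = -3 - -201 = -3 + 201 = 198$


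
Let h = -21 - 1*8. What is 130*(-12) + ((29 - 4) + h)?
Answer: -1564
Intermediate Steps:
h = -29 (h = -21 - 8 = -29)
130*(-12) + ((29 - 4) + h) = 130*(-12) + ((29 - 4) - 29) = -1560 + (25 - 29) = -1560 - 4 = -1564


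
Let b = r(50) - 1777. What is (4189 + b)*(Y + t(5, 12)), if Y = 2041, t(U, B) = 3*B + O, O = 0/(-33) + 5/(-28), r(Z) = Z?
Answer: 71583881/14 ≈ 5.1131e+6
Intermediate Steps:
O = -5/28 (O = 0*(-1/33) + 5*(-1/28) = 0 - 5/28 = -5/28 ≈ -0.17857)
t(U, B) = -5/28 + 3*B (t(U, B) = 3*B - 5/28 = -5/28 + 3*B)
b = -1727 (b = 50 - 1777 = -1727)
(4189 + b)*(Y + t(5, 12)) = (4189 - 1727)*(2041 + (-5/28 + 3*12)) = 2462*(2041 + (-5/28 + 36)) = 2462*(2041 + 1003/28) = 2462*(58151/28) = 71583881/14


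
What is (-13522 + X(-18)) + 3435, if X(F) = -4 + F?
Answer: -10109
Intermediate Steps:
(-13522 + X(-18)) + 3435 = (-13522 + (-4 - 18)) + 3435 = (-13522 - 22) + 3435 = -13544 + 3435 = -10109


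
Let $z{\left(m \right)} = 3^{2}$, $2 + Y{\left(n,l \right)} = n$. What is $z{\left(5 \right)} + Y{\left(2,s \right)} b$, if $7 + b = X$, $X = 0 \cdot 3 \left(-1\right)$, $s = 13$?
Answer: $9$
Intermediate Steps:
$Y{\left(n,l \right)} = -2 + n$
$X = 0$ ($X = 0 \left(-1\right) = 0$)
$b = -7$ ($b = -7 + 0 = -7$)
$z{\left(m \right)} = 9$
$z{\left(5 \right)} + Y{\left(2,s \right)} b = 9 + \left(-2 + 2\right) \left(-7\right) = 9 + 0 \left(-7\right) = 9 + 0 = 9$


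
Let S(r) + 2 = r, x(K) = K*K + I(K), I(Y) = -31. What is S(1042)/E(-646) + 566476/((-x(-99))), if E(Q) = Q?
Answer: -94026074/1577855 ≈ -59.591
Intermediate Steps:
x(K) = -31 + K**2 (x(K) = K*K - 31 = K**2 - 31 = -31 + K**2)
S(r) = -2 + r
S(1042)/E(-646) + 566476/((-x(-99))) = (-2 + 1042)/(-646) + 566476/((-(-31 + (-99)**2))) = 1040*(-1/646) + 566476/((-(-31 + 9801))) = -520/323 + 566476/((-1*9770)) = -520/323 + 566476/(-9770) = -520/323 + 566476*(-1/9770) = -520/323 - 283238/4885 = -94026074/1577855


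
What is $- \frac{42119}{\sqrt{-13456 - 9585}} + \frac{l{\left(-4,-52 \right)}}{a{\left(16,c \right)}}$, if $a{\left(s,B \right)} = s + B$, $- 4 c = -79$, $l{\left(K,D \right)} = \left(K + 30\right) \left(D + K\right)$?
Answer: $- \frac{448}{11} + \frac{42119 i \sqrt{23041}}{23041} \approx -40.727 + 277.48 i$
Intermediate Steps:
$l{\left(K,D \right)} = \left(30 + K\right) \left(D + K\right)$
$c = \frac{79}{4}$ ($c = \left(- \frac{1}{4}\right) \left(-79\right) = \frac{79}{4} \approx 19.75$)
$a{\left(s,B \right)} = B + s$
$- \frac{42119}{\sqrt{-13456 - 9585}} + \frac{l{\left(-4,-52 \right)}}{a{\left(16,c \right)}} = - \frac{42119}{\sqrt{-13456 - 9585}} + \frac{\left(-4\right)^{2} + 30 \left(-52\right) + 30 \left(-4\right) - -208}{\frac{79}{4} + 16} = - \frac{42119}{\sqrt{-23041}} + \frac{16 - 1560 - 120 + 208}{\frac{143}{4}} = - \frac{42119}{i \sqrt{23041}} - \frac{448}{11} = - 42119 \left(- \frac{i \sqrt{23041}}{23041}\right) - \frac{448}{11} = \frac{42119 i \sqrt{23041}}{23041} - \frac{448}{11} = - \frac{448}{11} + \frac{42119 i \sqrt{23041}}{23041}$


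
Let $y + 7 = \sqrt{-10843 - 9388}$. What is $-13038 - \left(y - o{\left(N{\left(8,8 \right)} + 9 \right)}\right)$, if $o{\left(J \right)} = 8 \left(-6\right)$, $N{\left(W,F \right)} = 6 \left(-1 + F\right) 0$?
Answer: $-13079 - i \sqrt{20231} \approx -13079.0 - 142.24 i$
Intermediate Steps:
$N{\left(W,F \right)} = 0$ ($N{\left(W,F \right)} = 6 \cdot 0 = 0$)
$y = -7 + i \sqrt{20231}$ ($y = -7 + \sqrt{-10843 - 9388} = -7 + \sqrt{-20231} = -7 + i \sqrt{20231} \approx -7.0 + 142.24 i$)
$o{\left(J \right)} = -48$
$-13038 - \left(y - o{\left(N{\left(8,8 \right)} + 9 \right)}\right) = -13038 - \left(41 + i \sqrt{20231}\right) = -13079 - i \sqrt{20231}$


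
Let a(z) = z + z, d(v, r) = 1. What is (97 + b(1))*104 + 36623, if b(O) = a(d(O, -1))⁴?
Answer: 48375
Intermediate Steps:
a(z) = 2*z
b(O) = 16 (b(O) = (2*1)⁴ = 2⁴ = 16)
(97 + b(1))*104 + 36623 = (97 + 16)*104 + 36623 = 113*104 + 36623 = 11752 + 36623 = 48375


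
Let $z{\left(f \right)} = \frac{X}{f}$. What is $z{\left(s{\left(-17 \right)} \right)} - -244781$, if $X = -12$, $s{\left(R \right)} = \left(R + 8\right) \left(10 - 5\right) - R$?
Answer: $\frac{1713470}{7} \approx 2.4478 \cdot 10^{5}$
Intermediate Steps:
$s{\left(R \right)} = 40 + 4 R$ ($s{\left(R \right)} = \left(8 + R\right) 5 - R = \left(40 + 5 R\right) - R = 40 + 4 R$)
$z{\left(f \right)} = - \frac{12}{f}$
$z{\left(s{\left(-17 \right)} \right)} - -244781 = - \frac{12}{40 + 4 \left(-17\right)} - -244781 = - \frac{12}{40 - 68} + 244781 = - \frac{12}{-28} + 244781 = \left(-12\right) \left(- \frac{1}{28}\right) + 244781 = \frac{3}{7} + 244781 = \frac{1713470}{7}$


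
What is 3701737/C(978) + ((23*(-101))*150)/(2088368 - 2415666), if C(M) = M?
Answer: 605955950363/160048722 ≈ 3786.1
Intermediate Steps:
3701737/C(978) + ((23*(-101))*150)/(2088368 - 2415666) = 3701737/978 + ((23*(-101))*150)/(2088368 - 2415666) = 3701737*(1/978) - 2323*150/(-327298) = 3701737/978 - 348450*(-1/327298) = 3701737/978 + 174225/163649 = 605955950363/160048722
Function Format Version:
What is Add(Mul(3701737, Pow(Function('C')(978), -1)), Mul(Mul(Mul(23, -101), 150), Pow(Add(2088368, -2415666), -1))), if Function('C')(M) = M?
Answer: Rational(605955950363, 160048722) ≈ 3786.1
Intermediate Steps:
Add(Mul(3701737, Pow(Function('C')(978), -1)), Mul(Mul(Mul(23, -101), 150), Pow(Add(2088368, -2415666), -1))) = Add(Mul(3701737, Pow(978, -1)), Mul(Mul(Mul(23, -101), 150), Pow(Add(2088368, -2415666), -1))) = Add(Mul(3701737, Rational(1, 978)), Mul(Mul(-2323, 150), Pow(-327298, -1))) = Add(Rational(3701737, 978), Mul(-348450, Rational(-1, 327298))) = Add(Rational(3701737, 978), Rational(174225, 163649)) = Rational(605955950363, 160048722)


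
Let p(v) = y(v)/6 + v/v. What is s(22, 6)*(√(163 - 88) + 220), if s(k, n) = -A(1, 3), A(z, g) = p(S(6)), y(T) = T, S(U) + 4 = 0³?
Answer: -220/3 - 5*√3/3 ≈ -76.220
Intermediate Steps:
S(U) = -4 (S(U) = -4 + 0³ = -4 + 0 = -4)
p(v) = 1 + v/6 (p(v) = v/6 + v/v = v*(⅙) + 1 = v/6 + 1 = 1 + v/6)
A(z, g) = ⅓ (A(z, g) = 1 + (⅙)*(-4) = 1 - ⅔ = ⅓)
s(k, n) = -⅓ (s(k, n) = -1*⅓ = -⅓)
s(22, 6)*(√(163 - 88) + 220) = -(√(163 - 88) + 220)/3 = -(√75 + 220)/3 = -(5*√3 + 220)/3 = -(220 + 5*√3)/3 = -220/3 - 5*√3/3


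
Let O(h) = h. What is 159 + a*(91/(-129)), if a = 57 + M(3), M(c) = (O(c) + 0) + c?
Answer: 4926/43 ≈ 114.56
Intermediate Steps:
M(c) = 2*c (M(c) = (c + 0) + c = c + c = 2*c)
a = 63 (a = 57 + 2*3 = 57 + 6 = 63)
159 + a*(91/(-129)) = 159 + 63*(91/(-129)) = 159 + 63*(91*(-1/129)) = 159 + 63*(-91/129) = 159 - 1911/43 = 4926/43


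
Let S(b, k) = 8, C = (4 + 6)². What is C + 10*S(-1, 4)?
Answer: 180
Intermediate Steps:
C = 100 (C = 10² = 100)
C + 10*S(-1, 4) = 100 + 10*8 = 100 + 80 = 180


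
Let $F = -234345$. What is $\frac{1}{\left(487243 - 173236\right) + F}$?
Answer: $\frac{1}{79662} \approx 1.2553 \cdot 10^{-5}$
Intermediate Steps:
$\frac{1}{\left(487243 - 173236\right) + F} = \frac{1}{\left(487243 - 173236\right) - 234345} = \frac{1}{314007 - 234345} = \frac{1}{79662}$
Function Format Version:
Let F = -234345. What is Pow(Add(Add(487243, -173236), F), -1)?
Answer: Rational(1, 79662) ≈ 1.2553e-5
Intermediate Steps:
Pow(Add(Add(487243, -173236), F), -1) = Pow(Add(Add(487243, -173236), -234345), -1) = Pow(Add(314007, -234345), -1) = Pow(79662, -1) = Rational(1, 79662)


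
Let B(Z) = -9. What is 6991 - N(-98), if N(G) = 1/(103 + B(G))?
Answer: 657153/94 ≈ 6991.0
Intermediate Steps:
N(G) = 1/94 (N(G) = 1/(103 - 9) = 1/94)
6991 - N(-98) = 6991 - 1*1/94 = 6991 - 1/94 = 657153/94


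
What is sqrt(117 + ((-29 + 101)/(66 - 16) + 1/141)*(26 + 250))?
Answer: 7*sqrt(582001)/235 ≈ 22.724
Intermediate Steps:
sqrt(117 + ((-29 + 101)/(66 - 16) + 1/141)*(26 + 250)) = sqrt(117 + (72/50 + 1/141)*276) = sqrt(117 + (72*(1/50) + 1/141)*276) = sqrt(117 + (36/25 + 1/141)*276) = sqrt(117 + (5101/3525)*276) = sqrt(117 + 469292/1175) = sqrt(606767/1175) = 7*sqrt(582001)/235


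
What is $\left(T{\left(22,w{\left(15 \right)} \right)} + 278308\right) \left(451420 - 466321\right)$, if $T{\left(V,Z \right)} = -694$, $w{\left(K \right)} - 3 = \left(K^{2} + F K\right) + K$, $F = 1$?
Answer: $-4136726214$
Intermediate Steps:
$w{\left(K \right)} = 3 + K^{2} + 2 K$ ($w{\left(K \right)} = 3 + \left(\left(K^{2} + 1 K\right) + K\right) = 3 + \left(\left(K^{2} + K\right) + K\right) = 3 + \left(\left(K + K^{2}\right) + K\right) = 3 + \left(K^{2} + 2 K\right) = 3 + K^{2} + 2 K$)
$\left(T{\left(22,w{\left(15 \right)} \right)} + 278308\right) \left(451420 - 466321\right) = \left(-694 + 278308\right) \left(451420 - 466321\right) = 277614 \left(-14901\right) = -4136726214$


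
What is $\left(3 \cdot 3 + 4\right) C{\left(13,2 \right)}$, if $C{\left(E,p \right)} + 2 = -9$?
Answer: $-143$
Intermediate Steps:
$C{\left(E,p \right)} = -11$ ($C{\left(E,p \right)} = -2 - 9 = -11$)
$\left(3 \cdot 3 + 4\right) C{\left(13,2 \right)} = \left(3 \cdot 3 + 4\right) \left(-11\right) = \left(9 + 4\right) \left(-11\right) = 13 \left(-11\right) = -143$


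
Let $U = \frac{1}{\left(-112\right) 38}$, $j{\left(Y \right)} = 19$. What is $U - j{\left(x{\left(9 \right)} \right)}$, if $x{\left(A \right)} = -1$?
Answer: $- \frac{80865}{4256} \approx -19.0$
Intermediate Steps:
$U = - \frac{1}{4256}$ ($U = \frac{1}{-4256} = - \frac{1}{4256} \approx -0.00023496$)
$U - j{\left(x{\left(9 \right)} \right)} = - \frac{1}{4256} - 19 = - \frac{80865}{4256}$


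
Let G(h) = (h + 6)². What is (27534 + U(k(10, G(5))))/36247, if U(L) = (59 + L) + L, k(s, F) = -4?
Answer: 27585/36247 ≈ 0.76103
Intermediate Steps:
G(h) = (6 + h)²
U(L) = 59 + 2*L
(27534 + U(k(10, G(5))))/36247 = (27534 + (59 + 2*(-4)))/36247 = (27534 + (59 - 8))*(1/36247) = (27534 + 51)*(1/36247) = 27585*(1/36247) = 27585/36247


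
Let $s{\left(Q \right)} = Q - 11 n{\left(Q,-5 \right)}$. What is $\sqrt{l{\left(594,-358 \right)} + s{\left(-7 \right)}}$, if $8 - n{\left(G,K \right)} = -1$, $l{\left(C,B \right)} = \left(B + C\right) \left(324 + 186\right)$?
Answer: $\sqrt{120254} \approx 346.78$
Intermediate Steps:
$l{\left(C,B \right)} = 510 B + 510 C$ ($l{\left(C,B \right)} = \left(B + C\right) 510 = 510 B + 510 C$)
$n{\left(G,K \right)} = 9$ ($n{\left(G,K \right)} = 8 - -1 = 8 + 1 = 9$)
$s{\left(Q \right)} = -99 + Q$ ($s{\left(Q \right)} = Q - 99 = -99 + Q$)
$\sqrt{l{\left(594,-358 \right)} + s{\left(-7 \right)}} = \sqrt{\left(510 \left(-358\right) + 510 \cdot 594\right) - 106} = \sqrt{\left(-182580 + 302940\right) - 106} = \sqrt{120360 - 106} = \sqrt{120254}$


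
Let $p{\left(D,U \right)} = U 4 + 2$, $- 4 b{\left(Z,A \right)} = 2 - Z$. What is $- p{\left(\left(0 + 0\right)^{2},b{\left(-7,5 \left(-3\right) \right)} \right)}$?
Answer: $7$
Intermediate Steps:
$b{\left(Z,A \right)} = - \frac{1}{2} + \frac{Z}{4}$ ($b{\left(Z,A \right)} = - \frac{2 - Z}{4} = - \frac{1}{2} + \frac{Z}{4}$)
$p{\left(D,U \right)} = 2 + 4 U$ ($p{\left(D,U \right)} = 4 U + 2 = 2 + 4 U$)
$- p{\left(\left(0 + 0\right)^{2},b{\left(-7,5 \left(-3\right) \right)} \right)} = - (2 + 4 \left(- \frac{1}{2} + \frac{1}{4} \left(-7\right)\right)) = - (2 + 4 \left(- \frac{1}{2} - \frac{7}{4}\right)) = - (2 + 4 \left(- \frac{9}{4}\right)) = - (2 - 9) = \left(-1\right) \left(-7\right) = 7$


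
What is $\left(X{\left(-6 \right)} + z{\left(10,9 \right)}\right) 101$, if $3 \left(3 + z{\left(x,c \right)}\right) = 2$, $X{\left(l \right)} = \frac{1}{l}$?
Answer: $- \frac{505}{2} \approx -252.5$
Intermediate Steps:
$z{\left(x,c \right)} = - \frac{7}{3}$ ($z{\left(x,c \right)} = -3 + \frac{1}{3} \cdot 2 = -3 + \frac{2}{3} = - \frac{7}{3}$)
$\left(X{\left(-6 \right)} + z{\left(10,9 \right)}\right) 101 = \left(\frac{1}{-6} - \frac{7}{3}\right) 101 = \left(- \frac{1}{6} - \frac{7}{3}\right) 101 = \left(- \frac{5}{2}\right) 101 = - \frac{505}{2}$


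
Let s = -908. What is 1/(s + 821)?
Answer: -1/87 ≈ -0.011494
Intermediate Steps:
1/(s + 821) = 1/(-908 + 821) = 1/(-87) = -1/87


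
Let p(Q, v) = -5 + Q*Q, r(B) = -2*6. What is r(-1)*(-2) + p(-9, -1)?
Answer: 100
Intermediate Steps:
r(B) = -12
p(Q, v) = -5 + Q²
r(-1)*(-2) + p(-9, -1) = -12*(-2) + (-5 + (-9)²) = 24 + (-5 + 81) = 24 + 76 = 100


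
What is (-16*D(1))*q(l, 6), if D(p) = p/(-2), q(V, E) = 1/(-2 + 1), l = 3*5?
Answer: -8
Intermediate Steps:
l = 15
q(V, E) = -1 (q(V, E) = 1/(-1) = -1)
D(p) = -p/2 (D(p) = p*(-½) = -p/2)
(-16*D(1))*q(l, 6) = -(-8)*(-1) = -16*(-½)*(-1) = 8*(-1) = -8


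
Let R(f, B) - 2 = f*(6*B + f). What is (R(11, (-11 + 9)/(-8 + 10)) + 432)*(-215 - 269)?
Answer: -236676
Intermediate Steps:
R(f, B) = 2 + f*(f + 6*B) (R(f, B) = 2 + f*(6*B + f) = 2 + f*(f + 6*B))
(R(11, (-11 + 9)/(-8 + 10)) + 432)*(-215 - 269) = ((2 + 11² + 6*((-11 + 9)/(-8 + 10))*11) + 432)*(-215 - 269) = ((2 + 121 + 6*(-2/2)*11) + 432)*(-484) = ((2 + 121 + 6*(-2*½)*11) + 432)*(-484) = ((2 + 121 + 6*(-1)*11) + 432)*(-484) = ((2 + 121 - 66) + 432)*(-484) = (57 + 432)*(-484) = 489*(-484) = -236676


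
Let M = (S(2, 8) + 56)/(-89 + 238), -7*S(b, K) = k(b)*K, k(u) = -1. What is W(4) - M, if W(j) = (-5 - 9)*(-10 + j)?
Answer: 87212/1043 ≈ 83.616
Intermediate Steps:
S(b, K) = K/7 (S(b, K) = -(-1)*K/7 = K/7)
W(j) = 140 - 14*j (W(j) = -14*(-10 + j) = 140 - 14*j)
M = 400/1043 (M = ((⅐)*8 + 56)/(-89 + 238) = (8/7 + 56)/149 = (400/7)*(1/149) = 400/1043 ≈ 0.38351)
W(4) - M = (140 - 14*4) - 1*400/1043 = (140 - 56) - 400/1043 = 84 - 400/1043 = 87212/1043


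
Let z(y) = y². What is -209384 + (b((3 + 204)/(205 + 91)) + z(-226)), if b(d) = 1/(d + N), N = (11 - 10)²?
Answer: -79628628/503 ≈ -1.5831e+5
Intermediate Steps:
N = 1 (N = 1² = 1)
b(d) = 1/(1 + d) (b(d) = 1/(d + 1) = 1/(1 + d))
-209384 + (b((3 + 204)/(205 + 91)) + z(-226)) = -209384 + (1/(1 + (3 + 204)/(205 + 91)) + (-226)²) = -209384 + (1/(1 + 207/296) + 51076) = -209384 + (1/(503/296) + 51076) = -209384 + (296/503 + 51076) = -209384 + 25691524/503 = -79628628/503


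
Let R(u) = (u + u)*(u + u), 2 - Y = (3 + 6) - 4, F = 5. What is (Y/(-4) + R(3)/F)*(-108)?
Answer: -4293/5 ≈ -858.60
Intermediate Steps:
Y = -3 (Y = 2 - ((3 + 6) - 4) = 2 - (9 - 4) = 2 - 1*5 = 2 - 5 = -3)
R(u) = 4*u² (R(u) = (2*u)*(2*u) = 4*u²)
(Y/(-4) + R(3)/F)*(-108) = (-3/(-4) + (4*3²)/5)*(-108) = (-3*(-¼) + (4*9)*(⅕))*(-108) = (¾ + 36*(⅕))*(-108) = (¾ + 36/5)*(-108) = (159/20)*(-108) = -4293/5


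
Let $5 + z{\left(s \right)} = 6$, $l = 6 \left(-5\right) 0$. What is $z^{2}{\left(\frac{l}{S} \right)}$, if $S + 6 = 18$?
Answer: $1$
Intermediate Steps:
$S = 12$ ($S = -6 + 18 = 12$)
$l = 0$ ($l = \left(-30\right) 0 = 0$)
$z{\left(s \right)} = 1$ ($z{\left(s \right)} = -5 + 6 = 1$)
$z^{2}{\left(\frac{l}{S} \right)} = 1^{2} = 1$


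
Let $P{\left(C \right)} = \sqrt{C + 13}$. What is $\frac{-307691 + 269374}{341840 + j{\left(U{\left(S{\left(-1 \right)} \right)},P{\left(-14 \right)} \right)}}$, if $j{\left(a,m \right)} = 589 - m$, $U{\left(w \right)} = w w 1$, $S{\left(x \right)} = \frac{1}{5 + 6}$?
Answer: $- \frac{13120851993}{117257620042} - \frac{38317 i}{117257620042} \approx -0.1119 - 3.2678 \cdot 10^{-7} i$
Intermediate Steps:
$P{\left(C \right)} = \sqrt{13 + C}$
$S{\left(x \right)} = \frac{1}{11}$
$U{\left(w \right)} = w^{2}$ ($U{\left(w \right)} = w^{2} \cdot 1 = w^{2}$)
$\frac{-307691 + 269374}{341840 + j{\left(U{\left(S{\left(-1 \right)} \right)},P{\left(-14 \right)} \right)}} = \frac{-307691 + 269374}{341840 + \left(589 - \sqrt{13 - 14}\right)} = - \frac{38317}{341840 + \left(589 - \sqrt{-1}\right)} = - \frac{38317}{341840 + \left(589 - i\right)} = - \frac{38317}{342429 - i} = - 38317 \frac{342429 + i}{117257620042} = - \frac{38317 \left(342429 + i\right)}{117257620042}$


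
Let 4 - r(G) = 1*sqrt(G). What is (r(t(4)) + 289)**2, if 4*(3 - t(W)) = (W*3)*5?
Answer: 85837 - 1172*I*sqrt(3) ≈ 85837.0 - 2030.0*I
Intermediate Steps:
t(W) = 3 - 15*W/4 (t(W) = 3 - W*3*5/4 = 3 - 3*W*5/4 = 3 - 15*W/4)
r(G) = 4 - sqrt(G)
(r(t(4)) + 289)**2 = ((4 - sqrt(3 - 15/4*4)) + 289)**2 = ((4 - sqrt(3 - 15)) + 289)**2 = ((4 - sqrt(-12)) + 289)**2 = ((4 - 2*I*sqrt(3)) + 289)**2 = (293 - 2*I*sqrt(3))**2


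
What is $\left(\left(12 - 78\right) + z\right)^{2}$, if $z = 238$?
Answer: $29584$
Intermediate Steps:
$\left(\left(12 - 78\right) + z\right)^{2} = \left(\left(12 - 78\right) + 238\right)^{2} = \left(-66 + 238\right)^{2} = 172^{2} = 29584$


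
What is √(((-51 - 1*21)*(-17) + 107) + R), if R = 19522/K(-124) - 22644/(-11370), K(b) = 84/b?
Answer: I*√43526716074345/39795 ≈ 165.79*I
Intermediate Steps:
R = -1146740636/39795 (R = 19522/((84/(-124))) - 22644/(-11370) = 19522/((84*(-1/124))) - 22644*(-1/11370) = 19522/(-21/31) + 3774/1895 = 19522*(-31/21) + 3774/1895 = -605182/21 + 3774/1895 = -1146740636/39795 ≈ -28816.)
√(((-51 - 1*21)*(-17) + 107) + R) = √(((-51 - 1*21)*(-17) + 107) - 1146740636/39795) = √(((-51 - 21)*(-17) + 107) - 1146740636/39795) = √((-72*(-17) + 107) - 1146740636/39795) = √((1224 + 107) - 1146740636/39795) = √(1331 - 1146740636/39795) = √(-1093773491/39795) = I*√43526716074345/39795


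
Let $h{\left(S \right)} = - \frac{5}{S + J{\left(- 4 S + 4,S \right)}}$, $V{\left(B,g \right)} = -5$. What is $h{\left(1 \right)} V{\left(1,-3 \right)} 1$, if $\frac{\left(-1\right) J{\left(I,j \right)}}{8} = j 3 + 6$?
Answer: $- \frac{25}{71} \approx -0.35211$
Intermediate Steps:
$J{\left(I,j \right)} = -48 - 24 j$ ($J{\left(I,j \right)} = - 8 \left(j 3 + 6\right) = - 8 \left(3 j + 6\right) = - 8 \left(6 + 3 j\right) = -48 - 24 j$)
$h{\left(S \right)} = - \frac{5}{-48 - 23 S}$ ($h{\left(S \right)} = - \frac{5}{S - \left(48 + 24 S\right)} = - \frac{5}{-48 - 23 S}$)
$h{\left(1 \right)} V{\left(1,-3 \right)} 1 = \frac{5}{48 + 23 \cdot 1} \left(-5\right) 1 = \frac{5}{48 + 23} \left(-5\right) 1 = \frac{5}{71} \left(-5\right) 1 = \left(- \frac{25}{71}\right) 1 = - \frac{25}{71}$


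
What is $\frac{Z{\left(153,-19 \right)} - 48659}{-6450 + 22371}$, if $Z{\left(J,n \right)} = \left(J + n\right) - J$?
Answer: $- \frac{266}{87} \approx -3.0575$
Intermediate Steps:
$Z{\left(J,n \right)} = n$
$\frac{Z{\left(153,-19 \right)} - 48659}{-6450 + 22371} = \frac{-19 - 48659}{-6450 + 22371} = - \frac{48678}{15921} = \left(-48678\right) \frac{1}{15921} = - \frac{266}{87}$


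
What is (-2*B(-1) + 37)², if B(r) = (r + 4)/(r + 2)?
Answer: 961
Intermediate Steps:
B(r) = (4 + r)/(2 + r)
(-2*B(-1) + 37)² = (-2*(4 - 1)/(2 - 1) + 37)² = (-2*3/1 + 37)² = (-2*3 + 37)² = (-6 + 37)² = 31² = 961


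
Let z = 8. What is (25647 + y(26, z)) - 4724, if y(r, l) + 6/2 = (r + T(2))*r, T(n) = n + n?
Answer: 21700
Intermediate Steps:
T(n) = 2*n
y(r, l) = -3 + r*(4 + r) (y(r, l) = -3 + (r + 2*2)*r = -3 + (r + 4)*r = -3 + (4 + r)*r = -3 + r*(4 + r))
(25647 + y(26, z)) - 4724 = (25647 + (-3 + 26² + 4*26)) - 4724 = (25647 + (-3 + 676 + 104)) - 4724 = (25647 + 777) - 4724 = 26424 - 4724 = 21700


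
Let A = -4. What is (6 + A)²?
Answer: 4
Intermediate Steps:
(6 + A)² = (6 - 4)² = 2² = 4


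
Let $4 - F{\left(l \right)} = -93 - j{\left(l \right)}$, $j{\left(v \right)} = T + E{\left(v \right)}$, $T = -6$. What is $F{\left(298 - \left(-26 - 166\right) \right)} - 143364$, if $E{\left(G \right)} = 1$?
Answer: $-143272$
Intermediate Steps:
$j{\left(v \right)} = -5$ ($j{\left(v \right)} = -6 + 1 = -5$)
$F{\left(l \right)} = 92$ ($F{\left(l \right)} = 4 - \left(-93 - -5\right) = 4 - \left(-93 + 5\right) = 4 - -88 = 4 + 88 = 92$)
$F{\left(298 - \left(-26 - 166\right) \right)} - 143364 = 92 - 143364 = -143272$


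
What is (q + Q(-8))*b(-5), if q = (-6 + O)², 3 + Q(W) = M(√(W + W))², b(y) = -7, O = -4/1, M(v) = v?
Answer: -567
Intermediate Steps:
O = -4 (O = -4*1 = -4)
Q(W) = -3 + 2*W (Q(W) = -3 + (√(W + W))² = -3 + (√(2*W))² = -3 + (√2*√W)² = -3 + 2*W)
q = 100 (q = (-6 - 4)² = (-10)² = 100)
(q + Q(-8))*b(-5) = (100 + (-3 + 2*(-8)))*(-7) = (100 + (-3 - 16))*(-7) = (100 - 19)*(-7) = 81*(-7) = -567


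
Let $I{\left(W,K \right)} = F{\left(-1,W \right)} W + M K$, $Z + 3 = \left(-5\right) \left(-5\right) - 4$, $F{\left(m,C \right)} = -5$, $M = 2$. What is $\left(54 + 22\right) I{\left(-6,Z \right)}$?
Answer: $5016$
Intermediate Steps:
$Z = 18$ ($Z = -3 - -21 = -3 + \left(25 - 4\right) = -3 + 21 = 18$)
$I{\left(W,K \right)} = - 5 W + 2 K$
$\left(54 + 22\right) I{\left(-6,Z \right)} = \left(54 + 22\right) \left(\left(-5\right) \left(-6\right) + 2 \cdot 18\right) = 76 \left(30 + 36\right) = 76 \cdot 66 = 5016$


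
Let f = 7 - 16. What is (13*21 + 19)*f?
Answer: -2628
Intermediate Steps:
f = -9
(13*21 + 19)*f = (13*21 + 19)*(-9) = (273 + 19)*(-9) = 292*(-9) = -2628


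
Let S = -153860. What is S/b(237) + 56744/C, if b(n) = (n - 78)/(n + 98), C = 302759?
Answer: -15605128390604/48138681 ≈ -3.2417e+5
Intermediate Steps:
b(n) = (-78 + n)/(98 + n)
S/b(237) + 56744/C = -153860*(98 + 237)/(-78 + 237) + 56744/302759 = -153860/(159/335) + 56744*(1/302759) = -153860/((1/335)*159) + 56744/302759 = -153860/159/335 + 56744/302759 = -153860*335/159 + 56744/302759 = -51543100/159 + 56744/302759 = -15605128390604/48138681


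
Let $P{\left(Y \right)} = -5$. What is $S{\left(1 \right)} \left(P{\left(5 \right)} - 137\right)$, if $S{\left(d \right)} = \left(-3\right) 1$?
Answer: $426$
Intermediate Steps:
$S{\left(d \right)} = -3$
$S{\left(1 \right)} \left(P{\left(5 \right)} - 137\right) = - 3 \left(-5 - 137\right) = \left(-3\right) \left(-142\right) = 426$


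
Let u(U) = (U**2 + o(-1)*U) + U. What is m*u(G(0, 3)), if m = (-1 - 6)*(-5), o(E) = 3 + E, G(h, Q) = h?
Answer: 0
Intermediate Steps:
m = 35 (m = -7*(-5) = 35)
u(U) = U**2 + 3*U (u(U) = (U**2 + (3 - 1)*U) + U = (U**2 + 2*U) + U = U**2 + 3*U)
m*u(G(0, 3)) = 35*(0*(3 + 0)) = 35*(0*3) = 35*0 = 0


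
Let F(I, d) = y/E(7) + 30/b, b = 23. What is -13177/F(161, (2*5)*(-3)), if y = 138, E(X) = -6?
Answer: 303071/499 ≈ 607.36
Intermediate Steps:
F(I, d) = -499/23 (F(I, d) = 138/(-6) + 30/23 = 138*(-⅙) + 30*(1/23) = -23 + 30/23 = -499/23)
-13177/F(161, (2*5)*(-3)) = -13177/(-499/23) = -13177*(-23/499) = 303071/499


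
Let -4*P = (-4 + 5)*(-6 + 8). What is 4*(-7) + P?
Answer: -57/2 ≈ -28.500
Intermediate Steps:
P = -1/2 (P = -(-4 + 5)*(-6 + 8)/4 = -2/4 = -1/4*2 = -1/2 ≈ -0.50000)
4*(-7) + P = 4*(-7) - 1/2 = -28 - 1/2 = -57/2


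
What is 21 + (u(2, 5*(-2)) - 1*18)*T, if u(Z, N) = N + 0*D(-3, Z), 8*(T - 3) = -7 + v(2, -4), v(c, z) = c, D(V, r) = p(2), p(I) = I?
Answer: -91/2 ≈ -45.500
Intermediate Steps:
D(V, r) = 2
T = 19/8 (T = 3 + (-7 + 2)/8 = 3 + (⅛)*(-5) = 3 - 5/8 = 19/8 ≈ 2.3750)
u(Z, N) = N (u(Z, N) = N + 0*2 = N + 0 = N)
21 + (u(2, 5*(-2)) - 1*18)*T = 21 + (5*(-2) - 1*18)*(19/8) = 21 + (-10 - 18)*(19/8) = 21 - 28*19/8 = 21 - 133/2 = -91/2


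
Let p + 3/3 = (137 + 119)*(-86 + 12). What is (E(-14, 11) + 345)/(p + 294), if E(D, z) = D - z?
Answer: -320/18651 ≈ -0.017157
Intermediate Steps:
p = -18945 (p = -1 + (137 + 119)*(-86 + 12) = -1 + 256*(-74) = -1 - 18944 = -18945)
(E(-14, 11) + 345)/(p + 294) = ((-14 - 1*11) + 345)/(-18945 + 294) = ((-14 - 11) + 345)/(-18651) = (-25 + 345)*(-1/18651) = 320*(-1/18651) = -320/18651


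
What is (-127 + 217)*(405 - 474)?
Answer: -6210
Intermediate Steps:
(-127 + 217)*(405 - 474) = 90*(-69) = -6210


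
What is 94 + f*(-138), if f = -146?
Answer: 20242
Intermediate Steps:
94 + f*(-138) = 94 - 146*(-138) = 94 + 20148 = 20242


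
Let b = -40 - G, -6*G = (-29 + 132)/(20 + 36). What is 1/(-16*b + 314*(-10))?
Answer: -21/52603 ≈ -0.00039922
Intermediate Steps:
G = -103/336 (G = -(-29 + 132)/(6*(20 + 36)) = -103/(6*56) = -⅙*103/56 = -103/336 ≈ -0.30655)
b = -13337/336 (b = -40 - 1*(-103/336) = -40 + 103/336 = -13337/336 ≈ -39.693)
1/(-16*b + 314*(-10)) = 1/(-16*(-13337/336) + 314*(-10)) = 1/(13337/21 - 3140) = 1/(-52603/21) = -21/52603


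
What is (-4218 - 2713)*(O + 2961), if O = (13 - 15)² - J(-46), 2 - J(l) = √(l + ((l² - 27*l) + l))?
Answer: -20536553 - 6931*√3266 ≈ -2.0933e+7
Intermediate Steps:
J(l) = 2 - √(l² - 25*l) (J(l) = 2 - √(l + ((l² - 27*l) + l)) = 2 - √(l + (l² - 26*l)) = 2 - √(l² - 25*l))
O = 2 + √3266 (O = (13 - 15)² - (2 - √(-46*(-25 - 46))) = (-2)² - (2 - √(-46*(-71))) = 4 - (2 - √3266) = 4 + (-2 + √3266) = 2 + √3266 ≈ 59.149)
(-4218 - 2713)*(O + 2961) = (-4218 - 2713)*((2 + √3266) + 2961) = -6931*(2963 + √3266) = -20536553 - 6931*√3266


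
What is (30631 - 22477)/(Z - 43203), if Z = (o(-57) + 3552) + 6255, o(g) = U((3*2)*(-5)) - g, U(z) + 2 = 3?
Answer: -4077/16669 ≈ -0.24459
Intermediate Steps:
U(z) = 1 (U(z) = -2 + 3 = 1)
o(g) = 1 - g
Z = 9865 (Z = ((1 - 1*(-57)) + 3552) + 6255 = ((1 + 57) + 3552) + 6255 = (58 + 3552) + 6255 = 3610 + 6255 = 9865)
(30631 - 22477)/(Z - 43203) = (30631 - 22477)/(9865 - 43203) = 8154/(-33338) = 8154*(-1/33338) = -4077/16669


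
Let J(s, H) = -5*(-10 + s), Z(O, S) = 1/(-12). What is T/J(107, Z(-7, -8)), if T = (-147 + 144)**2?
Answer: -9/485 ≈ -0.018557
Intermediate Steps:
Z(O, S) = -1/12
T = 9 (T = (-3)**2 = 9)
J(s, H) = 50 - 5*s
T/J(107, Z(-7, -8)) = 9/(50 - 5*107) = 9/(50 - 535) = 9/(-485) = 9*(-1/485) = -9/485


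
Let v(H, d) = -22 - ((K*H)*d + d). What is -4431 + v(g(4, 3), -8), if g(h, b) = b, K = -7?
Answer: -4613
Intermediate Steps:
v(H, d) = -22 - d + 7*H*d (v(H, d) = -22 - ((-7*H)*d + d) = -22 - (-7*H*d + d) = -22 - (d - 7*H*d) = -22 + (-d + 7*H*d) = -22 - d + 7*H*d)
-4431 + v(g(4, 3), -8) = -4431 + (-22 - 1*(-8) + 7*3*(-8)) = -4431 + (-22 + 8 - 168) = -4431 - 182 = -4613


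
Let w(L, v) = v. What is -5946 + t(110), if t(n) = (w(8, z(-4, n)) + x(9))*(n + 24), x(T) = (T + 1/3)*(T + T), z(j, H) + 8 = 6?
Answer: 16298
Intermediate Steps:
z(j, H) = -2 (z(j, H) = -8 + 6 = -2)
x(T) = 2*T*(1/3 + T) (x(T) = (T + 1/3)*(2*T) = (1/3 + T)*(2*T) = 2*T*(1/3 + T))
t(n) = 3984 + 166*n (t(n) = (-2 + (2/3)*9*(1 + 3*9))*(n + 24) = (-2 + (2/3)*9*(1 + 27))*(24 + n) = (-2 + (2/3)*9*28)*(24 + n) = (-2 + 168)*(24 + n) = 166*(24 + n) = 3984 + 166*n)
-5946 + t(110) = -5946 + (3984 + 166*110) = -5946 + (3984 + 18260) = -5946 + 22244 = 16298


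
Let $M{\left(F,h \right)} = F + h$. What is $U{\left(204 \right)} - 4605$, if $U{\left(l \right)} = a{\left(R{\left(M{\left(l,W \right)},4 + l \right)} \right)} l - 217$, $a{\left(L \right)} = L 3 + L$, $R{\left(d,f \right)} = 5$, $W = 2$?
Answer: $-742$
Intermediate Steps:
$a{\left(L \right)} = 4 L$ ($a{\left(L \right)} = 3 L + L = 4 L$)
$U{\left(l \right)} = -217 + 20 l$ ($U{\left(l \right)} = 4 \cdot 5 l - 217 = 20 l - 217 = -217 + 20 l$)
$U{\left(204 \right)} - 4605 = \left(-217 + 20 \cdot 204\right) - 4605 = \left(-217 + 4080\right) - 4605 = 3863 - 4605 = -742$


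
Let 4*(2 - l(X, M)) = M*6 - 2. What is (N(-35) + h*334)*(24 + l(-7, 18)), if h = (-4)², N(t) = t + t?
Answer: -2637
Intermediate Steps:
N(t) = 2*t
l(X, M) = 5/2 - 3*M/2 (l(X, M) = 2 - (M*6 - 2)/4 = 2 - (6*M - 2)/4 = 2 - (-2 + 6*M)/4 = 2 + (½ - 3*M/2) = 5/2 - 3*M/2)
h = 16
(N(-35) + h*334)*(24 + l(-7, 18)) = (2*(-35) + 16*334)*(24 + (5/2 - 3/2*18)) = (-70 + 5344)*(24 + (5/2 - 27)) = 5274*(24 - 49/2) = 5274*(-½) = -2637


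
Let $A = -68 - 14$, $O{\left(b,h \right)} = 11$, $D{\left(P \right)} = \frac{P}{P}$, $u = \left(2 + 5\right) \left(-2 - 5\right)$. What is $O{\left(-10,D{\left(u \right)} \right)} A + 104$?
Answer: $-798$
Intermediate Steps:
$u = -49$ ($u = 7 \left(-7\right) = -49$)
$D{\left(P \right)} = 1$
$A = -82$ ($A = -68 - 14 = -82$)
$O{\left(-10,D{\left(u \right)} \right)} A + 104 = 11 \left(-82\right) + 104 = -902 + 104 = -798$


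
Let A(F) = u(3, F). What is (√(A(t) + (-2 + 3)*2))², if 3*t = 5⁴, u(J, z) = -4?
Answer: -2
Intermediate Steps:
t = 625/3 (t = (⅓)*5⁴ = (⅓)*625 = 625/3 ≈ 208.33)
A(F) = -4
(√(A(t) + (-2 + 3)*2))² = (√(-4 + (-2 + 3)*2))² = (√(-4 + 1*2))² = (√(-4 + 2))² = (√(-2))² = (I*√2)² = -2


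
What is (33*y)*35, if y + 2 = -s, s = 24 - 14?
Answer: -13860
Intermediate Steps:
s = 10
y = -12 (y = -2 - 1*10 = -2 - 10 = -12)
(33*y)*35 = (33*(-12))*35 = -396*35 = -13860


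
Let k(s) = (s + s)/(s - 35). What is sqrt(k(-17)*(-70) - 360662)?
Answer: I*sqrt(60959613)/13 ≈ 600.59*I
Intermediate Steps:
k(s) = 2*s/(-35 + s) (k(s) = (2*s)/(-35 + s) = 2*s/(-35 + s))
sqrt(k(-17)*(-70) - 360662) = sqrt((2*(-17)/(-35 - 17))*(-70) - 360662) = sqrt((2*(-17)/(-52))*(-70) - 360662) = sqrt((2*(-17)*(-1/52))*(-70) - 360662) = sqrt((17/26)*(-70) - 360662) = sqrt(-595/13 - 360662) = sqrt(-4689201/13) = I*sqrt(60959613)/13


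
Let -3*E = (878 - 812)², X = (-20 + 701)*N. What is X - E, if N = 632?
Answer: 431844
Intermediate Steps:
X = 430392 (X = (-20 + 701)*632 = 681*632 = 430392)
E = -1452 (E = -(878 - 812)²/3 = -⅓*66² = -⅓*4356 = -1452)
X - E = 430392 - 1*(-1452) = 430392 + 1452 = 431844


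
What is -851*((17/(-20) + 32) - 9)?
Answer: -376993/20 ≈ -18850.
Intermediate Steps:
-851*((17/(-20) + 32) - 9) = -851*((17*(-1/20) + 32) - 9) = -851*((-17/20 + 32) - 9) = -851*(623/20 - 9) = -851*443/20 = -376993/20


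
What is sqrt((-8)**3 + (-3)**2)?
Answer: I*sqrt(503) ≈ 22.428*I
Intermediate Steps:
sqrt((-8)**3 + (-3)**2) = sqrt(-512 + 9) = sqrt(-503) = I*sqrt(503)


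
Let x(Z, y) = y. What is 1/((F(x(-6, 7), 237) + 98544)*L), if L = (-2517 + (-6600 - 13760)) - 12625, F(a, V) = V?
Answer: -1/3506923062 ≈ -2.8515e-10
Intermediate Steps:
L = -35502 (L = (-2517 - 20360) - 12625 = -22877 - 12625 = -35502)
1/((F(x(-6, 7), 237) + 98544)*L) = 1/((237 + 98544)*(-35502)) = -1/35502/98781 = (1/98781)*(-1/35502) = -1/3506923062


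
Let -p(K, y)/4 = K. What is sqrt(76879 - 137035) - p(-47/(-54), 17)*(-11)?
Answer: -1034/27 + 6*I*sqrt(1671) ≈ -38.296 + 245.27*I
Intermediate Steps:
p(K, y) = -4*K
sqrt(76879 - 137035) - p(-47/(-54), 17)*(-11) = sqrt(76879 - 137035) - (-(-188)/(-54))*(-11) = sqrt(-60156) - (-(-188)*(-1)/54)*(-11) = 6*I*sqrt(1671) - (-4*47/54)*(-11) = 6*I*sqrt(1671) - (-94)*(-11)/27 = 6*I*sqrt(1671) - 1*1034/27 = 6*I*sqrt(1671) - 1034/27 = -1034/27 + 6*I*sqrt(1671)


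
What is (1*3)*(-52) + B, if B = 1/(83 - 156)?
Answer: -11389/73 ≈ -156.01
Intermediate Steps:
B = -1/73 (B = 1/(-73) = -1/73 ≈ -0.013699)
(1*3)*(-52) + B = (1*3)*(-52) - 1/73 = 3*(-52) - 1/73 = -156 - 1/73 = -11389/73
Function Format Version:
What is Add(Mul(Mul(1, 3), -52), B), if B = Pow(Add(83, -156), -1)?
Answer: Rational(-11389, 73) ≈ -156.01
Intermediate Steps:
B = Rational(-1, 73) (B = Pow(-73, -1) = Rational(-1, 73) ≈ -0.013699)
Add(Mul(Mul(1, 3), -52), B) = Add(Mul(Mul(1, 3), -52), Rational(-1, 73)) = Add(Mul(3, -52), Rational(-1, 73)) = Add(-156, Rational(-1, 73)) = Rational(-11389, 73)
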